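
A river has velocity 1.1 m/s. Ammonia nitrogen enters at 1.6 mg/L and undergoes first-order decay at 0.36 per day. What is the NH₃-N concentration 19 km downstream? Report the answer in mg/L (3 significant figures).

Travel time t = 19 km / 1.1 m/s = 1.9e+04/1.1 = 1.727e+04 s = 0.1999 d.
First-order decay: C = 1.6·exp(−0.36·0.1999) = 1.6·0.9306 = 1.489 mg/L.

1.49 mg/L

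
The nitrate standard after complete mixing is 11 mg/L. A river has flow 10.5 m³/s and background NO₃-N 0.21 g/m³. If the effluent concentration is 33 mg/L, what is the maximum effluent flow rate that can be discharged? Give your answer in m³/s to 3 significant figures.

5.15 m³/s

Mass balance at complete mixing: C_std·(Q_w + Q_r) = Q_w·C_e + Q_r·C_b.
Rearranging, Q_w = Q_r·(C_std − C_b)/(C_e − C_std) = 10.5·(11 − 0.21) / (33 − 11) = 5.15 m³/s.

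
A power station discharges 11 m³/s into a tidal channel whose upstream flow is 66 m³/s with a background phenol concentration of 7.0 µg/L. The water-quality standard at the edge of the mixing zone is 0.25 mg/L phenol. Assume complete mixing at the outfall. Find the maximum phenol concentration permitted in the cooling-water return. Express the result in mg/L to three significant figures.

7.0 µg/L = 0.007 mg/L.
Mass balance: 0.25·77 = 11·Cₑ + 66·0.007.
Cₑ = (19.25 − 0.462) / 11 = 1.708 mg/L.

1.71 mg/L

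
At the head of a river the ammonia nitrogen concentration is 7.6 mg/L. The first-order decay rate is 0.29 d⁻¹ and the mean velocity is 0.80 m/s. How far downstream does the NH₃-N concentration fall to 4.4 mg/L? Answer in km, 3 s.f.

From C = C₀·e^(−kt), t = ln(C₀/C)/k = ln(7.6/4.4)/0.29 = 0.5465/0.29 = 1.885 d.
Distance = v·t = 0.80 m/s × 1.628e+05 s = 1.303e+05 m = 130.3 km.

130 km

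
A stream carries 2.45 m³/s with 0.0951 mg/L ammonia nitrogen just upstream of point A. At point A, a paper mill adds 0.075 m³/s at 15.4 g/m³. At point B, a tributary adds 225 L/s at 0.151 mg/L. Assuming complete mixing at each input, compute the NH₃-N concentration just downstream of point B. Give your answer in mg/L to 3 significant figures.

0.517 mg/L

After input A: C = (2.45·0.0951 + 0.075·15.4) / 2.525 = 0.5497 mg/L.
225 L/s = 0.225 m³/s.
After input B: C = (2.525·0.5497 + 0.225·0.151) / 2.75 = 0.5171 mg/L.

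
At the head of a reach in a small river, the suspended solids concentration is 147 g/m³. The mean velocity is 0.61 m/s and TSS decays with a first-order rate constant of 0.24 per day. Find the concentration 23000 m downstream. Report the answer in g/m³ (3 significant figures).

132 g/m³

Travel time t = 23000 m / 0.61 m/s = 2.3e+04/0.61 = 3.77e+04 s = 0.4364 d.
First-order decay: C = 147·exp(−0.24·0.4364) = 147·0.9006 = 132.4 g/m³.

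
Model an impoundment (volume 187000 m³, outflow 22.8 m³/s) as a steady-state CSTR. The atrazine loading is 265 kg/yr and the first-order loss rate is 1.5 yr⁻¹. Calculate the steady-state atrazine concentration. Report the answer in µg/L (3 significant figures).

Outflow Q = 22.8 m³/s × 3.156e+07 s/yr = 7.195e+08 m³/yr.
Steady-state CSTR mass balance: W = Q·C + k·V·C, so C = W/(Q + kV).
Q + kV = 7.195e+08 + 1.5·187000 = 7.198e+08 m³/yr.
C = 265/7.198e+08 = 3.682e-07 kg/m³ = 0.0003682 mg/L = 0.3682 µg/L.

0.368 µg/L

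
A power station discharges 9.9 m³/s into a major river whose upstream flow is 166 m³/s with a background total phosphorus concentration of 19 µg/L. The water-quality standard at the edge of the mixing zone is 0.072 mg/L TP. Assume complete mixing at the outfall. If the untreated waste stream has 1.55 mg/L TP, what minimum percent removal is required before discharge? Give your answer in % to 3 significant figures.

19 µg/L = 0.019 mg/L.
Mass balance: 0.072·175.9 = 9.9·Cₑ + 166·0.019.
Cₑ = (12.66 − 3.154) / 9.9 = 0.9607 mg/L.
Required removal = 1 − 0.9607/1.55 = 38.02 %.

38.0 %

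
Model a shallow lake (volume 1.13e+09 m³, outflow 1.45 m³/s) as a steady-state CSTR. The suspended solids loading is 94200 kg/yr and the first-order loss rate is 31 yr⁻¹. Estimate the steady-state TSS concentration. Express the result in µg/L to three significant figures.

2.69 µg/L

Outflow Q = 1.45 m³/s × 3.156e+07 s/yr = 4.576e+07 m³/yr.
Steady-state CSTR mass balance: W = Q·C + k·V·C, so C = W/(Q + kV).
Q + kV = 4.576e+07 + 31·1.13e+09 = 3.508e+10 m³/yr.
C = 94200/3.508e+10 = 2.686e-06 kg/m³ = 0.002686 mg/L = 2.686 µg/L.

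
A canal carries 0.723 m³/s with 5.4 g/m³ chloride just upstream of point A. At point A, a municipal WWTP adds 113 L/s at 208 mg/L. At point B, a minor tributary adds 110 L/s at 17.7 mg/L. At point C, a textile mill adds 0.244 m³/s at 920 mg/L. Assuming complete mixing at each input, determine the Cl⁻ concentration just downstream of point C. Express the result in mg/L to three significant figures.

213 mg/L

113 L/s = 0.113 m³/s.
After input A: C = (0.723·5.4 + 0.113·208) / 0.836 = 32.78 mg/L.
110 L/s = 0.11 m³/s.
After input B: C = (0.836·32.78 + 0.11·17.7) / 0.946 = 31.03 mg/L.
After input C: C = (0.946·31.03 + 0.244·920) / 1.19 = 213.3 mg/L.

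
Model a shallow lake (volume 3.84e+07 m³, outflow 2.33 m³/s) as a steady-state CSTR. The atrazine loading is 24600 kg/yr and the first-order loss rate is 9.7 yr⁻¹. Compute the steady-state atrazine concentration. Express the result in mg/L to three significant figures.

Outflow Q = 2.33 m³/s × 3.156e+07 s/yr = 7.353e+07 m³/yr.
Steady-state CSTR mass balance: W = Q·C + k·V·C, so C = W/(Q + kV).
Q + kV = 7.353e+07 + 9.7·3.84e+07 = 4.46e+08 m³/yr.
C = 24600/4.46e+08 = 5.516e-05 kg/m³ = 0.05516 mg/L.

0.0552 mg/L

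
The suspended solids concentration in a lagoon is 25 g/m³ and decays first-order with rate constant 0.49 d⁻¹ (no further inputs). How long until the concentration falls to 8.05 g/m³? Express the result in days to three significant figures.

t = ln(C₀/C)/k = ln(25/8.05)/0.49 = 1.133/0.49 = 2.313 d.

2.31 d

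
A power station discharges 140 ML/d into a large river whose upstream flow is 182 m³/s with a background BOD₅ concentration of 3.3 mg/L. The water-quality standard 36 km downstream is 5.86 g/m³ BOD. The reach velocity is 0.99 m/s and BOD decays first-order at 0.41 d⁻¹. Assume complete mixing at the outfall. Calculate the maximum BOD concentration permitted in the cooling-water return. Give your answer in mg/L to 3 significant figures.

140 ML/d = 1.62 m³/s.
Travel time to the compliance point: t = 3.6e+04/0.99 = 3.636e+04 s = 0.4209 d; decay factor exp(−0.41·0.4209) = 0.8415.
So the concentration just after mixing may be at most 5.86/0.8415 = 6.964 mg/L.
Mass balance: 6.964·183.6 = 1.62·Cₑ + 182·3.3.
Cₑ = (1279 − 600.6) / 1.62 = 418.5 mg/L.

418 mg/L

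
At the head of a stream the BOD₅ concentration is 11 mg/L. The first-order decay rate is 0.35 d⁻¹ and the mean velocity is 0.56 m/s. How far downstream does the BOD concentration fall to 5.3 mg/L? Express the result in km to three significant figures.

101 km

From C = C₀·e^(−kt), t = ln(C₀/C)/k = ln(11/5.3)/0.35 = 0.7302/0.35 = 2.086 d.
Distance = v·t = 0.56 m/s × 1.803e+05 s = 1.009e+05 m = 100.9 km.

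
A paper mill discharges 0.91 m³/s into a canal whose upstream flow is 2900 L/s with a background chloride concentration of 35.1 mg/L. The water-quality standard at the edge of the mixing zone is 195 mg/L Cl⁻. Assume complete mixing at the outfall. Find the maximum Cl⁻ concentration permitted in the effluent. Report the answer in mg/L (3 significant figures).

2900 L/s = 2.9 m³/s.
Mass balance: 195·3.81 = 0.91·Cₑ + 2.9·35.1.
Cₑ = (743 − 101.8) / 0.91 = 704.6 mg/L.

705 mg/L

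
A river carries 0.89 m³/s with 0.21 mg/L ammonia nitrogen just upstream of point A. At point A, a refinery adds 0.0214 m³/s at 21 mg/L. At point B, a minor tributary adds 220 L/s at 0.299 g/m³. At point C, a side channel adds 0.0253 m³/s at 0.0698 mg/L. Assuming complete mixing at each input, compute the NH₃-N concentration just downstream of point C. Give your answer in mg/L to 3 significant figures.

After input A: C = (0.89·0.21 + 0.0214·21) / 0.9114 = 0.6982 mg/L.
220 L/s = 0.22 m³/s.
After input B: C = (0.9114·0.6982 + 0.22·0.299) / 1.131 = 0.6205 mg/L.
After input C: C = (1.131·0.6205 + 0.0253·0.0698) / 1.157 = 0.6085 mg/L.

0.608 mg/L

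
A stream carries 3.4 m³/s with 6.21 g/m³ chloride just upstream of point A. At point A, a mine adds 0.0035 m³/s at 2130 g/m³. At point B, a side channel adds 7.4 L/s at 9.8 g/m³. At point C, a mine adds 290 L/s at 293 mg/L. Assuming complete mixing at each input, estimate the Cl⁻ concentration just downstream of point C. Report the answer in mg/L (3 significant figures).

30.7 mg/L

After input A: C = (3.4·6.21 + 0.0035·2130) / 3.403 = 8.394 mg/L.
7.4 L/s = 0.0074 m³/s.
After input B: C = (3.403·8.394 + 0.0074·9.8) / 3.411 = 8.397 mg/L.
290 L/s = 0.29 m³/s.
After input C: C = (3.411·8.397 + 0.29·293) / 3.701 = 30.7 mg/L.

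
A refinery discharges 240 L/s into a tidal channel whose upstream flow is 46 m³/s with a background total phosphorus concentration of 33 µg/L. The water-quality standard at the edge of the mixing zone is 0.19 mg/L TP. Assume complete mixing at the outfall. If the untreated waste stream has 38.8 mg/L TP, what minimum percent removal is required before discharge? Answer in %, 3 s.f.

240 L/s = 0.24 m³/s.
33 µg/L = 0.033 mg/L.
Mass balance: 0.19·46.24 = 0.24·Cₑ + 46·0.033.
Cₑ = (8.786 − 1.518) / 0.24 = 30.28 mg/L.
Required removal = 1 − 30.28/38.8 = 21.95 %.

22.0 %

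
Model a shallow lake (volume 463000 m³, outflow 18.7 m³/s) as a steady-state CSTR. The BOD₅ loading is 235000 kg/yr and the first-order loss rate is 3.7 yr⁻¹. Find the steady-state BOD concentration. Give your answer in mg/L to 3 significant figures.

Outflow Q = 18.7 m³/s × 3.156e+07 s/yr = 5.901e+08 m³/yr.
Steady-state CSTR mass balance: W = Q·C + k·V·C, so C = W/(Q + kV).
Q + kV = 5.901e+08 + 3.7·463000 = 5.918e+08 m³/yr.
C = 235000/5.918e+08 = 0.0003971 kg/m³ = 0.3971 mg/L.

0.397 mg/L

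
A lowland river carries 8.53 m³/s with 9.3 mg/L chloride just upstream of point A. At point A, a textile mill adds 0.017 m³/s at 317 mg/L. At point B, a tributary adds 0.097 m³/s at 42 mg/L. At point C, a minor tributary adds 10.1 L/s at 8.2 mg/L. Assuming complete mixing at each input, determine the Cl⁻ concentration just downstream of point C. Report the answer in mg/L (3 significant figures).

10.3 mg/L

After input A: C = (8.53·9.3 + 0.017·317) / 8.547 = 9.912 mg/L.
After input B: C = (8.547·9.912 + 0.097·42) / 8.644 = 10.27 mg/L.
10.1 L/s = 0.0101 m³/s.
After input C: C = (8.644·10.27 + 0.0101·8.2) / 8.654 = 10.27 mg/L.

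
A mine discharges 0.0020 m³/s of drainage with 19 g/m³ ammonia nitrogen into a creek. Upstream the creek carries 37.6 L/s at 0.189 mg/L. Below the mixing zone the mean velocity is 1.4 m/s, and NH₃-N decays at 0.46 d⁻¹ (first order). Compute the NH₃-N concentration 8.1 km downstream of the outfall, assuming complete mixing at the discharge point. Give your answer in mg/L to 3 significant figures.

37.6 L/s = 0.0376 m³/s.
After complete mixing, C₀ = (0.002·19 + 0.0376·0.189) / 0.0396 = 1.139 mg/L.
Travel time t = 8100 m / 1.4 m/s = 5786 s = 0.06696 d.
C = 1.139·exp(−0.46·0.06696) = 1.139·0.9697 = 1.104 mg/L.

1.10 mg/L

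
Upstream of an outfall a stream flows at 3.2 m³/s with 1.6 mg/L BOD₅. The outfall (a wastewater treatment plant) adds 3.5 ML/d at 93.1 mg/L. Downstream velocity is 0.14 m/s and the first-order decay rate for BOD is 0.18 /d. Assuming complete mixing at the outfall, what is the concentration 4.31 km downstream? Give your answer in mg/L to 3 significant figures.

3.5 ML/d = 0.04051 m³/s.
After complete mixing, C₀ = (0.04051·93.1 + 3.2·1.6) / 3.241 = 2.744 mg/L.
Travel time t = 4310 m / 0.14 m/s = 3.079e+04 s = 0.3563 d.
C = 2.744·exp(−0.18·0.3563) = 2.744·0.9379 = 2.573 mg/L.

2.57 mg/L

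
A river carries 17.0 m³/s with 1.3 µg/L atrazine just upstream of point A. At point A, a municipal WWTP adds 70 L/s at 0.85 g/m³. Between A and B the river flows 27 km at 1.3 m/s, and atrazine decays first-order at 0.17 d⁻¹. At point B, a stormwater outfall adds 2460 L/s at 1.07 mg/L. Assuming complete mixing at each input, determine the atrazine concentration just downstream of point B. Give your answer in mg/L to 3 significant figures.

1.3 µg/L = 0.0013 mg/L.
70 L/s = 0.07 m³/s.
After input A: C = (17·0.0013 + 0.07·0.85) / 17.07 = 0.00478 mg/L.
Over the 27 km reach to input B (t = 2.077e+04 s = 0.2404 d), decay gives C = 0.00478·exp(−0.17·0.2404) = 0.004589 mg/L.
2460 L/s = 2.46 m³/s.
After input B: C = (17.07·0.004589 + 2.46·1.07) / 19.53 = 0.1388 mg/L.

0.139 mg/L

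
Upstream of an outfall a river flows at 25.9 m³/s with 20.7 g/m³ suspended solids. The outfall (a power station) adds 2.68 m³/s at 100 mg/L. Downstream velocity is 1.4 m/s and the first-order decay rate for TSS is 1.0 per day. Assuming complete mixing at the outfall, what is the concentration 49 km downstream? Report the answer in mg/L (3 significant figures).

18.8 mg/L

After complete mixing, C₀ = (2.68·100 + 25.9·20.7) / 28.58 = 28.14 mg/L.
Travel time t = 4.9e+04 m / 1.4 m/s = 3.5e+04 s = 0.4051 d.
C = 28.14·exp(−1.0·0.4051) = 28.14·0.6669 = 18.76 mg/L.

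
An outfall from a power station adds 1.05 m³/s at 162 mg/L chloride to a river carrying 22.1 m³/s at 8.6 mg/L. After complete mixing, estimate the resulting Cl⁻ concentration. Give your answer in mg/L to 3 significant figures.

Conservation of mass across the mixing zone: C = (1.05·162 + 22.1·8.6) / (1.05 + 22.1) = 360.2/23.15 = 15.56 mg/L.

15.6 mg/L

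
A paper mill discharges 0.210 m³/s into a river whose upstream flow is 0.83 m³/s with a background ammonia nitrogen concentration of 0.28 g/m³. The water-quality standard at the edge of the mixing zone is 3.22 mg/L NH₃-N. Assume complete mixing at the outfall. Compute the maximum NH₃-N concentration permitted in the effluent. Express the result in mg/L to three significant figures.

Mass balance: 3.22·1.04 = 0.21·Cₑ + 0.83·0.28.
Cₑ = (3.349 − 0.2324) / 0.21 = 14.84 mg/L.

14.8 mg/L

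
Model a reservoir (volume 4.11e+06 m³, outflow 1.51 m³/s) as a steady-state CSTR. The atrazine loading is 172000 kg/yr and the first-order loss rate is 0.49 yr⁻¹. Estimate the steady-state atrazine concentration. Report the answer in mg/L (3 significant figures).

Outflow Q = 1.51 m³/s × 3.156e+07 s/yr = 4.765e+07 m³/yr.
Steady-state CSTR mass balance: W = Q·C + k·V·C, so C = W/(Q + kV).
Q + kV = 4.765e+07 + 0.49·4.11e+06 = 4.967e+07 m³/yr.
C = 172000/4.967e+07 = 0.003463 kg/m³ = 3.463 mg/L.

3.46 mg/L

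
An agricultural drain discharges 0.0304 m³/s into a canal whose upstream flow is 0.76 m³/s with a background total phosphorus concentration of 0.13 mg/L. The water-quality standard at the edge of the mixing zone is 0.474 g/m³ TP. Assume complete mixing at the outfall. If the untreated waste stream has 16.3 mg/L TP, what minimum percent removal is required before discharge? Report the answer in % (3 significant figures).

Mass balance: 0.474·0.7904 = 0.0304·Cₑ + 0.76·0.13.
Cₑ = (0.3746 − 0.0988) / 0.0304 = 9.074 mg/L.
Required removal = 1 − 9.074/16.3 = 44.33 %.

44.3 %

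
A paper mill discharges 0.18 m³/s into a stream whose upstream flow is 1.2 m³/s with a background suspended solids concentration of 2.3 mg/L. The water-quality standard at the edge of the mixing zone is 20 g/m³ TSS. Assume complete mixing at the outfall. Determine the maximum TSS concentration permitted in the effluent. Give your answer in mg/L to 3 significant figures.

138 mg/L

Mass balance: 20·1.38 = 0.18·Cₑ + 1.2·2.3.
Cₑ = (27.6 − 2.76) / 0.18 = 138 mg/L.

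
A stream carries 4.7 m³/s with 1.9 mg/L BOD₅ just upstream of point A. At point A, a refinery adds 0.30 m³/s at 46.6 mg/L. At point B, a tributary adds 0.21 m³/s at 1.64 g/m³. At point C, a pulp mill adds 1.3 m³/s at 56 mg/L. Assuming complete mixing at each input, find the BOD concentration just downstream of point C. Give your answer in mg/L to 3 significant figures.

After input A: C = (4.7·1.9 + 0.3·46.6) / 5 = 4.582 mg/L.
After input B: C = (5·4.582 + 0.21·1.64) / 5.21 = 4.463 mg/L.
After input C: C = (5.21·4.463 + 1.3·56) / 6.51 = 14.75 mg/L.

14.8 mg/L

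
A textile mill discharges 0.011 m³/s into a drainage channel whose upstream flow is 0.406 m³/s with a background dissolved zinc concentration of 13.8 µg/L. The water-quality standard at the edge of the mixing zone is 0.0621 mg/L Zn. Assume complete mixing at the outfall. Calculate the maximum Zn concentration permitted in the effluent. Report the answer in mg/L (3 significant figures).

1.84 mg/L

13.8 µg/L = 0.0138 mg/L.
Mass balance: 0.0621·0.417 = 0.011·Cₑ + 0.406·0.0138.
Cₑ = (0.0259 − 0.005603) / 0.011 = 1.845 mg/L.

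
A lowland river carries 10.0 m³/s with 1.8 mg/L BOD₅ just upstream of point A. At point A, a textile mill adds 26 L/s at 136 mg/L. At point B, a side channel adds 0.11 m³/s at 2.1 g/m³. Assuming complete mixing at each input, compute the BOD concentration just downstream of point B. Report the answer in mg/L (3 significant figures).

26 L/s = 0.026 m³/s.
After input A: C = (10·1.8 + 0.026·136) / 10.03 = 2.148 mg/L.
After input B: C = (10.03·2.148 + 0.11·2.1) / 10.14 = 2.147 mg/L.

2.15 mg/L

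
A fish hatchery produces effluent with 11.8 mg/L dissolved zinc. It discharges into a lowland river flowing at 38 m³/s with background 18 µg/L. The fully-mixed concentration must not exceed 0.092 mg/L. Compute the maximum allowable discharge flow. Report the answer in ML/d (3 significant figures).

18 µg/L = 0.018 mg/L.
Mass balance at complete mixing: C_std·(Q_w + Q_r) = Q_w·C_e + Q_r·C_b.
Rearranging, Q_w = Q_r·(C_std − C_b)/(C_e − C_std) = 38·(0.092 − 0.018) / (11.8 − 0.092) = 0.2402 m³/s.
= 20.75 ML/d.

20.8 ML/d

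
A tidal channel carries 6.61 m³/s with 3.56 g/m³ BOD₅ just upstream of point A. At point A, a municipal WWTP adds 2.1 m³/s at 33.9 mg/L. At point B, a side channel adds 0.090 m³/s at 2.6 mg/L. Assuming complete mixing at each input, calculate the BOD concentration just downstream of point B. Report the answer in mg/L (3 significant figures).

10.8 mg/L

After input A: C = (6.61·3.56 + 2.1·33.9) / 8.71 = 10.88 mg/L.
After input B: C = (8.71·10.88 + 0.09·2.6) / 8.8 = 10.79 mg/L.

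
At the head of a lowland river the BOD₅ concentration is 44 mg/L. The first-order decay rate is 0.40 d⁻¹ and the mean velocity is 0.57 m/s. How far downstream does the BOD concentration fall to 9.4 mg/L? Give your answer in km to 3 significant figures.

From C = C₀·e^(−kt), t = ln(C₀/C)/k = ln(44/9.4)/0.40 = 1.543/0.40 = 3.859 d.
Distance = v·t = 0.57 m/s × 3.334e+05 s = 1.9e+05 m = 190 km.

190 km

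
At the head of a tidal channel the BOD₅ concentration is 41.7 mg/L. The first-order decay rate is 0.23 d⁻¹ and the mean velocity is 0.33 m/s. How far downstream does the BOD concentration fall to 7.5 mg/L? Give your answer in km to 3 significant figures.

From C = C₀·e^(−kt), t = ln(C₀/C)/k = ln(41.7/7.5)/0.23 = 1.716/0.23 = 7.459 d.
Distance = v·t = 0.33 m/s × 6.445e+05 s = 2.127e+05 m = 212.7 km.

213 km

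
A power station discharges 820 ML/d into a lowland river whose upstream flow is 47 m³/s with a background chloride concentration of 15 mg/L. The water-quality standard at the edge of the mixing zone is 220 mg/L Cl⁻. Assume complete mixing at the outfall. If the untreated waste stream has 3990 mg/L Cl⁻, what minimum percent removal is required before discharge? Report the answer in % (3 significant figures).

69.0 %

820 ML/d = 9.491 m³/s.
Mass balance: 220·56.49 = 9.491·Cₑ + 47·15.
Cₑ = (1.243e+04 − 705) / 9.491 = 1235 mg/L.
Required removal = 1 − 1235/3990 = 69.04 %.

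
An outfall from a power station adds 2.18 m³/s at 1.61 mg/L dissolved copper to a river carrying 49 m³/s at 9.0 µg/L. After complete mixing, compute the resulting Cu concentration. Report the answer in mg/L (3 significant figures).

0.0772 mg/L

9.0 µg/L = 0.009 mg/L.
Conservation of mass across the mixing zone: C = (2.18·1.61 + 49·0.009) / (2.18 + 49) = 3.951/51.18 = 0.07719 mg/L.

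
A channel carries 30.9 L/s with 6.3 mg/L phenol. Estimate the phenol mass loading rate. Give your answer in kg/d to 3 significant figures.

30.9 L/s = 0.0309 m³/s.
Mass flux = Q·C = 0.0309 m³/s × 6.3 g/m³ = 0.1947 g/s.
= 0.1947 g/s × 86.4 = 16.82 kg/d.

16.8 kg/d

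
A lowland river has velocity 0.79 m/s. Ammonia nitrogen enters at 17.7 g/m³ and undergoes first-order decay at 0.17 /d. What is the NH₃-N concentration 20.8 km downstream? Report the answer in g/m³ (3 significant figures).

16.8 g/m³

Travel time t = 20.8 km / 0.79 m/s = 2.08e+04/0.79 = 2.633e+04 s = 0.3047 d.
First-order decay: C = 17.7·exp(−0.17·0.3047) = 17.7·0.9495 = 16.81 g/m³.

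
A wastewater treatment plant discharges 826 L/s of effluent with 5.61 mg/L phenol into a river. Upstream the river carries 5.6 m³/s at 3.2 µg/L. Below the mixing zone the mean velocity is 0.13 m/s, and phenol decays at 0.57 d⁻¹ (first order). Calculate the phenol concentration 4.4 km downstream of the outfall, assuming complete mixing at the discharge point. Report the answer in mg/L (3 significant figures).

0.579 mg/L

826 L/s = 0.826 m³/s.
3.2 µg/L = 0.0032 mg/L.
After complete mixing, C₀ = (0.826·5.61 + 5.6·0.0032) / 6.426 = 0.7239 mg/L.
Travel time t = 4400 m / 0.13 m/s = 3.385e+04 s = 0.3917 d.
C = 0.7239·exp(−0.57·0.3917) = 0.7239·0.7999 = 0.579 mg/L.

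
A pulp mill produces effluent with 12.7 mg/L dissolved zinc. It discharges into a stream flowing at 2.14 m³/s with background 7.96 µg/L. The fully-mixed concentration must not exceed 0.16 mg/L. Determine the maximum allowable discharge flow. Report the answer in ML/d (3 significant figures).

2.24 ML/d

7.96 µg/L = 0.00796 mg/L.
Mass balance at complete mixing: C_std·(Q_w + Q_r) = Q_w·C_e + Q_r·C_b.
Rearranging, Q_w = Q_r·(C_std − C_b)/(C_e − C_std) = 2.14·(0.16 − 0.00796) / (12.7 − 0.16) = 0.02595 m³/s.
= 2.242 ML/d.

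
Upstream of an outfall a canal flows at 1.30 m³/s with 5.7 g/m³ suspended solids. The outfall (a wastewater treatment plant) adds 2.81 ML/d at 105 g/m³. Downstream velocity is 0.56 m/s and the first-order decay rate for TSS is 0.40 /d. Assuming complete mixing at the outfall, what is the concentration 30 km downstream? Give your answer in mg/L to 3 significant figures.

2.81 ML/d = 0.03252 m³/s.
After complete mixing, C₀ = (0.03252·105 + 1.3·5.7) / 1.333 = 8.124 mg/L.
Travel time t = 3e+04 m / 0.56 m/s = 5.357e+04 s = 0.62 d.
C = 8.124·exp(−0.40·0.62) = 8.124·0.7803 = 6.339 mg/L.

6.34 mg/L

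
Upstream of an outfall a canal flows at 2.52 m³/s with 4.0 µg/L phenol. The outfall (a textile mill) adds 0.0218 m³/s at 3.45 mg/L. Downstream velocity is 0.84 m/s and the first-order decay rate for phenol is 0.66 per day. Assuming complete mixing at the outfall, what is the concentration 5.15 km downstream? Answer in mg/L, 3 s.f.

0.0320 mg/L

4.0 µg/L = 0.004 mg/L.
After complete mixing, C₀ = (0.0218·3.45 + 2.52·0.004) / 2.542 = 0.03355 mg/L.
Travel time t = 5150 m / 0.84 m/s = 6131 s = 0.07096 d.
C = 0.03355·exp(−0.66·0.07096) = 0.03355·0.9542 = 0.03202 mg/L.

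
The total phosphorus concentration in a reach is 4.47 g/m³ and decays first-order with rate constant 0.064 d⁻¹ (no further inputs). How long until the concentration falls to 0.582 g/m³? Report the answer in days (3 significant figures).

t = ln(C₀/C)/k = ln(4.47/0.582)/0.064 = 2.039/0.064 = 31.85 d.

31.9 d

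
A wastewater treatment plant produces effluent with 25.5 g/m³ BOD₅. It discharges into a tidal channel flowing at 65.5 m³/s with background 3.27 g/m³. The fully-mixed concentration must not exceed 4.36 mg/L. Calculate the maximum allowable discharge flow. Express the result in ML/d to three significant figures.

Mass balance at complete mixing: C_std·(Q_w + Q_r) = Q_w·C_e + Q_r·C_b.
Rearranging, Q_w = Q_r·(C_std − C_b)/(C_e − C_std) = 65.5·(4.36 − 3.27) / (25.5 − 4.36) = 3.377 m³/s.
= 291.8 ML/d.

292 ML/d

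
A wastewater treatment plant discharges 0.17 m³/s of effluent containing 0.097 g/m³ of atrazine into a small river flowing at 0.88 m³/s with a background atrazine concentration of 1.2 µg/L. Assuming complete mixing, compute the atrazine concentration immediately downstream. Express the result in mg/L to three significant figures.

0.0167 mg/L

1.2 µg/L = 0.0012 mg/L.
Flow-weighted mixing gives C = (0.17·0.097 + 0.88·0.0012) / (0.17 + 0.88) = 0.01755/1.05 = 0.01671 mg/L.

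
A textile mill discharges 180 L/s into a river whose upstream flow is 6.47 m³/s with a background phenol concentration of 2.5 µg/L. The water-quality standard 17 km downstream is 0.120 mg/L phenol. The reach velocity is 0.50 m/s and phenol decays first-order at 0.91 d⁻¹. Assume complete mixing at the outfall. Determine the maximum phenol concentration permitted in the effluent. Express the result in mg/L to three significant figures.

180 L/s = 0.18 m³/s.
2.5 µg/L = 0.0025 mg/L.
Travel time to the compliance point: t = 1.7e+04/0.50 = 3.4e+04 s = 0.3935 d; decay factor exp(−0.91·0.3935) = 0.699.
So the concentration just after mixing may be at most 0.12/0.699 = 0.1717 mg/L.
Mass balance: 0.1717·6.65 = 0.18·Cₑ + 6.47·0.0025.
Cₑ = (1.142 − 0.01617) / 0.18 = 6.253 mg/L.

6.25 mg/L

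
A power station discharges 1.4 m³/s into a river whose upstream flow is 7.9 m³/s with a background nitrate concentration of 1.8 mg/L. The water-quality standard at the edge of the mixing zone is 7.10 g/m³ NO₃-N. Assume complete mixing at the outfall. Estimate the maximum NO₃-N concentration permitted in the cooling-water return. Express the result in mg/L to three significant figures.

Mass balance: 7.1·9.3 = 1.4·Cₑ + 7.9·1.8.
Cₑ = (66.03 − 14.22) / 1.4 = 37.01 mg/L.

37.0 mg/L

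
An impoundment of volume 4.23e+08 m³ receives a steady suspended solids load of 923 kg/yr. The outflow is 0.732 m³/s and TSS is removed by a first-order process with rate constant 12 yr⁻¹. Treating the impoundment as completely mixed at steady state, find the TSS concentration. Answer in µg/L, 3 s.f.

0.181 µg/L

Outflow Q = 0.732 m³/s × 3.156e+07 s/yr = 2.31e+07 m³/yr.
Steady-state CSTR mass balance: W = Q·C + k·V·C, so C = W/(Q + kV).
Q + kV = 2.31e+07 + 12·4.23e+08 = 5.099e+09 m³/yr.
C = 923/5.099e+09 = 1.81e-07 kg/m³ = 0.000181 mg/L = 0.181 µg/L.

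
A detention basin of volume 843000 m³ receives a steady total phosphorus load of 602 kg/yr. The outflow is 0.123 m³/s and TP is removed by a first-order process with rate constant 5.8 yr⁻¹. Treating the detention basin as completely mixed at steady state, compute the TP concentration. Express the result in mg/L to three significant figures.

0.0686 mg/L

Outflow Q = 0.123 m³/s × 3.156e+07 s/yr = 3.882e+06 m³/yr.
Steady-state CSTR mass balance: W = Q·C + k·V·C, so C = W/(Q + kV).
Q + kV = 3.882e+06 + 5.8·843000 = 8.771e+06 m³/yr.
C = 602/8.771e+06 = 6.864e-05 kg/m³ = 0.06864 mg/L.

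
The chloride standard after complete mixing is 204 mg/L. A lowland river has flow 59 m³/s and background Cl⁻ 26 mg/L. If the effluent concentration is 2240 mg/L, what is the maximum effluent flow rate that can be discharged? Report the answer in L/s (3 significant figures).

5160 L/s

Mass balance at complete mixing: C_std·(Q_w + Q_r) = Q_w·C_e + Q_r·C_b.
Rearranging, Q_w = Q_r·(C_std − C_b)/(C_e − C_std) = 59·(204 − 26) / (2240 − 204) = 5.158 m³/s.
= 5158 L/s.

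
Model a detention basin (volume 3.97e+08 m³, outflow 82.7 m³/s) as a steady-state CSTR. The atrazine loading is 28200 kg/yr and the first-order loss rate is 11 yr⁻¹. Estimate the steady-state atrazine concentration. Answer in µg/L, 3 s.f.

4.04 µg/L

Outflow Q = 82.7 m³/s × 3.156e+07 s/yr = 2.61e+09 m³/yr.
Steady-state CSTR mass balance: W = Q·C + k·V·C, so C = W/(Q + kV).
Q + kV = 2.61e+09 + 11·3.97e+08 = 6.977e+09 m³/yr.
C = 28200/6.977e+09 = 4.042e-06 kg/m³ = 0.004042 mg/L = 4.042 µg/L.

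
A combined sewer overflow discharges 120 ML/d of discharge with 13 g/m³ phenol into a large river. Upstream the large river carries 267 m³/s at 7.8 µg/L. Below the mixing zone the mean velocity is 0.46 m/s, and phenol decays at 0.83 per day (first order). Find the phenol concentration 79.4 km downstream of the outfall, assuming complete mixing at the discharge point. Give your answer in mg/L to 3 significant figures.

0.0143 mg/L

120 ML/d = 1.389 m³/s.
7.8 µg/L = 0.0078 mg/L.
After complete mixing, C₀ = (1.389·13 + 267·0.0078) / 268.4 = 0.07503 mg/L.
Travel time t = 7.94e+04 m / 0.46 m/s = 1.726e+05 s = 1.998 d.
C = 0.07503·exp(−0.83·1.998) = 0.07503·0.1905 = 0.01429 mg/L.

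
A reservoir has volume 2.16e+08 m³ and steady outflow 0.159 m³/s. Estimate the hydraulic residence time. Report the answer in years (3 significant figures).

43.0 yr

Q = 0.159 m³/s × 3.156e+07 s/yr = 5.018e+06 m³/yr.
Hydraulic residence time τ = V/Q = 2.16e+08/5.018e+06 = 43.05 yr.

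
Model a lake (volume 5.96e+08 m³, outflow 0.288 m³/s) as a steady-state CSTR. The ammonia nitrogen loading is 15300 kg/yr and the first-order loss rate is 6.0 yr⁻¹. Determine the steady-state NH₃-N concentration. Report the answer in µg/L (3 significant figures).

4.27 µg/L

Outflow Q = 0.288 m³/s × 3.156e+07 s/yr = 9.089e+06 m³/yr.
Steady-state CSTR mass balance: W = Q·C + k·V·C, so C = W/(Q + kV).
Q + kV = 9.089e+06 + 6.0·5.96e+08 = 3.585e+09 m³/yr.
C = 15300/3.585e+09 = 4.268e-06 kg/m³ = 0.004268 mg/L = 4.268 µg/L.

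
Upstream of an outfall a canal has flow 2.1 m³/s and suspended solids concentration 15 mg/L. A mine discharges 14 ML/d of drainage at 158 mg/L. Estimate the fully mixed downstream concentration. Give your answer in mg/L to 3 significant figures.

14 ML/d = 0.162 m³/s.
Conservation of mass across the mixing zone: C = (0.162·158 + 2.1·15) / (0.162 + 2.1) = 57.1/2.262 = 25.24 mg/L.

25.2 mg/L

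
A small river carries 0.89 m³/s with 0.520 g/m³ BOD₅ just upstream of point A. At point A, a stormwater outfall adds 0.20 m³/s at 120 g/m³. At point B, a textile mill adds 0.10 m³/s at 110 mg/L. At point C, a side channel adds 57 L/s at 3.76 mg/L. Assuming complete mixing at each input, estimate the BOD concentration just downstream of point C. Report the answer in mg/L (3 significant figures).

28.6 mg/L

After input A: C = (0.89·0.52 + 0.2·120) / 1.09 = 22.44 mg/L.
After input B: C = (1.09·22.44 + 0.1·110) / 1.19 = 29.8 mg/L.
57 L/s = 0.057 m³/s.
After input C: C = (1.19·29.8 + 0.057·3.76) / 1.247 = 28.61 mg/L.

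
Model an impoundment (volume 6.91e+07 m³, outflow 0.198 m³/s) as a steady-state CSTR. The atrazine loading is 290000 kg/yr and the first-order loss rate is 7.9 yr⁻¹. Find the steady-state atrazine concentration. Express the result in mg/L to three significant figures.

0.525 mg/L

Outflow Q = 0.198 m³/s × 3.156e+07 s/yr = 6.248e+06 m³/yr.
Steady-state CSTR mass balance: W = Q·C + k·V·C, so C = W/(Q + kV).
Q + kV = 6.248e+06 + 7.9·6.91e+07 = 5.521e+08 m³/yr.
C = 290000/5.521e+08 = 0.0005252 kg/m³ = 0.5252 mg/L.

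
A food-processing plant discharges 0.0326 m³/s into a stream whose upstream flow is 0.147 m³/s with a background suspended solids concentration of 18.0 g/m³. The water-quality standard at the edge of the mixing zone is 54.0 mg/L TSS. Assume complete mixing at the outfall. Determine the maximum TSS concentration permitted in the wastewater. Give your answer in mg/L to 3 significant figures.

Mass balance: 54·0.1796 = 0.0326·Cₑ + 0.147·18.
Cₑ = (9.698 − 2.646) / 0.0326 = 216.3 mg/L.

216 mg/L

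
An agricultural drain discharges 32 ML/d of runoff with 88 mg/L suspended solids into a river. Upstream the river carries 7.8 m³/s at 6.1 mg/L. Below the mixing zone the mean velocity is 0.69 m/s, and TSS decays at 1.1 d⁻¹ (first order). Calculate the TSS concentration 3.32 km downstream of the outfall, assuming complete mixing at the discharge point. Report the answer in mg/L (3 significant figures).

9.23 mg/L

32 ML/d = 0.3704 m³/s.
After complete mixing, C₀ = (0.3704·88 + 7.8·6.1) / 8.17 = 9.813 mg/L.
Travel time t = 3320 m / 0.69 m/s = 4812 s = 0.05569 d.
C = 9.813·exp(−1.1·0.05569) = 9.813·0.9406 = 9.23 mg/L.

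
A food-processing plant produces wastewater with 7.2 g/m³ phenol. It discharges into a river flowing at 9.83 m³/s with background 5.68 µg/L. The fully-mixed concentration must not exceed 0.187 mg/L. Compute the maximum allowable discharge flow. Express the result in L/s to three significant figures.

254 L/s

5.68 µg/L = 0.00568 mg/L.
Mass balance at complete mixing: C_std·(Q_w + Q_r) = Q_w·C_e + Q_r·C_b.
Rearranging, Q_w = Q_r·(C_std − C_b)/(C_e − C_std) = 9.83·(0.187 − 0.00568) / (7.2 − 0.187) = 0.2542 m³/s.
= 254.2 L/s.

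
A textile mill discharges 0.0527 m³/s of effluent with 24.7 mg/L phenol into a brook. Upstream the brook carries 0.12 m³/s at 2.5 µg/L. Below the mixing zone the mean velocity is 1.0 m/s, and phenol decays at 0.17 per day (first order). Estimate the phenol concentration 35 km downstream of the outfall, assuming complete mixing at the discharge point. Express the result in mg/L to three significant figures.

7.04 mg/L

2.5 µg/L = 0.0025 mg/L.
After complete mixing, C₀ = (0.0527·24.7 + 0.12·0.0025) / 0.1727 = 7.539 mg/L.
Travel time t = 3.5e+04 m / 1.0 m/s = 3.5e+04 s = 0.4051 d.
C = 7.539·exp(−0.17·0.4051) = 7.539·0.9335 = 7.037 mg/L.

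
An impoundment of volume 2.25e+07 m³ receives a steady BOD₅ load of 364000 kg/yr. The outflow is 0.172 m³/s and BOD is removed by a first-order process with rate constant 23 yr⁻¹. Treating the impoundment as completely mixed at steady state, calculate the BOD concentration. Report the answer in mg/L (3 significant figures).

Outflow Q = 0.172 m³/s × 3.156e+07 s/yr = 5.428e+06 m³/yr.
Steady-state CSTR mass balance: W = Q·C + k·V·C, so C = W/(Q + kV).
Q + kV = 5.428e+06 + 23·2.25e+07 = 5.229e+08 m³/yr.
C = 364000/5.229e+08 = 0.0006961 kg/m³ = 0.6961 mg/L.

0.696 mg/L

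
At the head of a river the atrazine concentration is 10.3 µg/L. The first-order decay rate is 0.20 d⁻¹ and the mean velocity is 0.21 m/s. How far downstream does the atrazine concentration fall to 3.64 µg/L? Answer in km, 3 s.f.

94.4 km

From C = C₀·e^(−kt), t = ln(C₀/C)/k = ln(10.3/3.64)/0.20 = 1.04/0.20 = 5.201 d.
Distance = v·t = 0.21 m/s × 4.493e+05 s = 9.436e+04 m = 94.36 km.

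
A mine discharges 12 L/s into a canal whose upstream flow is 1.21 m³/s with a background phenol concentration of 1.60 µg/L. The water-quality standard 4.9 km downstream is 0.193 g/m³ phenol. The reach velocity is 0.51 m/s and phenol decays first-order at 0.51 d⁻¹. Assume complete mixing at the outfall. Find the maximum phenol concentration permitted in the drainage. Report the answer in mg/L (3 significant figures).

12 L/s = 0.012 m³/s.
1.60 µg/L = 0.0016 mg/L.
Travel time to the compliance point: t = 4900/0.51 = 9608 s = 0.1112 d; decay factor exp(−0.51·0.1112) = 0.9449.
So the concentration just after mixing may be at most 0.193/0.9449 = 0.2043 mg/L.
Mass balance: 0.2043·1.222 = 0.012·Cₑ + 1.21·0.0016.
Cₑ = (0.2496 − 0.001936) / 0.012 = 20.64 mg/L.

20.6 mg/L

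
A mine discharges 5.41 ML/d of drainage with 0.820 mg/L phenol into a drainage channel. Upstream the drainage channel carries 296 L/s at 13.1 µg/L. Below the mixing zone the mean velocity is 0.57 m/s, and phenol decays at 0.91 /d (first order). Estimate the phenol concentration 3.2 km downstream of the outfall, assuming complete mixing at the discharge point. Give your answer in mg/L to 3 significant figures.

5.41 ML/d = 0.06262 m³/s.
296 L/s = 0.296 m³/s.
13.1 µg/L = 0.0131 mg/L.
After complete mixing, C₀ = (0.06262·0.82 + 0.296·0.0131) / 0.3586 = 0.154 mg/L.
Travel time t = 3200 m / 0.57 m/s = 5614 s = 0.06498 d.
C = 0.154·exp(−0.91·0.06498) = 0.154·0.9426 = 0.1451 mg/L.

0.145 mg/L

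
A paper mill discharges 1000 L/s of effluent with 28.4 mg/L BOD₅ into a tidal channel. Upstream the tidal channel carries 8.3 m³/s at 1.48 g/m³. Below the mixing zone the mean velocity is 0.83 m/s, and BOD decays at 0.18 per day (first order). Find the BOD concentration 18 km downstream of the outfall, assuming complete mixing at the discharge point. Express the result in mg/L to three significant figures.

1000 L/s = 1 m³/s.
After complete mixing, C₀ = (1·28.4 + 8.3·1.48) / 9.3 = 4.375 mg/L.
Travel time t = 1.8e+04 m / 0.83 m/s = 2.169e+04 s = 0.251 d.
C = 4.375·exp(−0.18·0.251) = 4.375·0.9558 = 4.181 mg/L.

4.18 mg/L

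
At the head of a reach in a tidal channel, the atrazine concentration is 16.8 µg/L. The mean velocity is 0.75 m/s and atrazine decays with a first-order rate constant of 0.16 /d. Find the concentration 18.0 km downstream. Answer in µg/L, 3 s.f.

16.1 µg/L

Travel time t = 18.0 km / 0.75 m/s = 1.8e+04/0.75 = 2.4e+04 s = 0.2778 d.
First-order decay: C = 16.8·exp(−0.16·0.2778) = 16.8·0.9565 = 16.07 µg/L.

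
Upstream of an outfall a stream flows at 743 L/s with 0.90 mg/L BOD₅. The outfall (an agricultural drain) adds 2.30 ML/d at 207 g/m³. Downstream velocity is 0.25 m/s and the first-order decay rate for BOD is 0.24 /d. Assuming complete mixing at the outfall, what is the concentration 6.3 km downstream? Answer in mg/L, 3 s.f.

7.49 mg/L

2.30 ML/d = 0.02662 m³/s.
743 L/s = 0.743 m³/s.
After complete mixing, C₀ = (0.02662·207 + 0.743·0.9) / 0.7696 = 8.029 mg/L.
Travel time t = 6300 m / 0.25 m/s = 2.52e+04 s = 0.2917 d.
C = 8.029·exp(−0.24·0.2917) = 8.029·0.9324 = 7.486 mg/L.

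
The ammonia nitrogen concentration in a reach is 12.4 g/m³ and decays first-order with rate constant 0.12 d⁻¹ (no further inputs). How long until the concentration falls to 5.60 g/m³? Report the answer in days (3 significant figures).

t = ln(C₀/C)/k = ln(12.4/5.60)/0.12 = 0.7949/0.12 = 6.624 d.

6.62 d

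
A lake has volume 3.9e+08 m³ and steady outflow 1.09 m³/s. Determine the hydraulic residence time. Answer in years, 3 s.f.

11.3 yr

Q = 1.09 m³/s × 3.156e+07 s/yr = 3.44e+07 m³/yr.
Hydraulic residence time τ = V/Q = 3.9e+08/3.44e+07 = 11.34 yr.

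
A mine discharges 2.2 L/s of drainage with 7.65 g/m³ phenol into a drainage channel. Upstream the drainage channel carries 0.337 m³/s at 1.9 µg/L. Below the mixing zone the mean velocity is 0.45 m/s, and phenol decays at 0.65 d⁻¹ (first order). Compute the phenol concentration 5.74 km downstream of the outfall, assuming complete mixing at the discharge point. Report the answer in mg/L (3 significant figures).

2.2 L/s = 0.0022 m³/s.
1.9 µg/L = 0.0019 mg/L.
After complete mixing, C₀ = (0.0022·7.65 + 0.337·0.0019) / 0.3392 = 0.0515 mg/L.
Travel time t = 5740 m / 0.45 m/s = 1.276e+04 s = 0.1476 d.
C = 0.0515·exp(−0.65·0.1476) = 0.0515·0.9085 = 0.04679 mg/L.

0.0468 mg/L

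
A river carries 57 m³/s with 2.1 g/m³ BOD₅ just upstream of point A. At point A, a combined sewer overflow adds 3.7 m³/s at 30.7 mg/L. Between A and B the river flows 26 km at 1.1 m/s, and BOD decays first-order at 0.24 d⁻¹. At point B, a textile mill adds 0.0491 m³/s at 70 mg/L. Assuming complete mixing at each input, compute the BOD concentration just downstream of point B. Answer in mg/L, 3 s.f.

3.65 mg/L

After input A: C = (57·2.1 + 3.7·30.7) / 60.7 = 3.843 mg/L.
Over the 26 km reach to input B (t = 2.364e+04 s = 0.2736 d), decay gives C = 3.843·exp(−0.24·0.2736) = 3.599 mg/L.
After input B: C = (60.7·3.599 + 0.0491·70) / 60.75 = 3.653 mg/L.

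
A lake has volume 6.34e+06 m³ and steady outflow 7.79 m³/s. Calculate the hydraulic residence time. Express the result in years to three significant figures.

0.0258 yr

Q = 7.79 m³/s × 3.156e+07 s/yr = 2.458e+08 m³/yr.
Hydraulic residence time τ = V/Q = 6.34e+06/2.458e+08 = 0.02579 yr.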